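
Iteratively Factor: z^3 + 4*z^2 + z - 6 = (z + 2)*(z^2 + 2*z - 3) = (z - 1)*(z + 2)*(z + 3)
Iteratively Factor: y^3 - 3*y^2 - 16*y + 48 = (y - 3)*(y^2 - 16) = (y - 3)*(y + 4)*(y - 4)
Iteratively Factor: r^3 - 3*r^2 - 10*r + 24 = (r + 3)*(r^2 - 6*r + 8) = (r - 2)*(r + 3)*(r - 4)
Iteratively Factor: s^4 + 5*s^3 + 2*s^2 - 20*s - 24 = (s + 3)*(s^3 + 2*s^2 - 4*s - 8) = (s + 2)*(s + 3)*(s^2 - 4) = (s - 2)*(s + 2)*(s + 3)*(s + 2)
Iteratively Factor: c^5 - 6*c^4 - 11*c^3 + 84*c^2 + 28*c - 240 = (c - 4)*(c^4 - 2*c^3 - 19*c^2 + 8*c + 60) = (c - 5)*(c - 4)*(c^3 + 3*c^2 - 4*c - 12) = (c - 5)*(c - 4)*(c + 3)*(c^2 - 4) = (c - 5)*(c - 4)*(c - 2)*(c + 3)*(c + 2)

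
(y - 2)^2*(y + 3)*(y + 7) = y^4 + 6*y^3 - 15*y^2 - 44*y + 84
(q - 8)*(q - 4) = q^2 - 12*q + 32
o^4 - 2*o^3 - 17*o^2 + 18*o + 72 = (o - 4)*(o - 3)*(o + 2)*(o + 3)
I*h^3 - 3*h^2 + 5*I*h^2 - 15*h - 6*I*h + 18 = (h + 6)*(h + 3*I)*(I*h - I)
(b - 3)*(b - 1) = b^2 - 4*b + 3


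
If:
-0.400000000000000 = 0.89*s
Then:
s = -0.45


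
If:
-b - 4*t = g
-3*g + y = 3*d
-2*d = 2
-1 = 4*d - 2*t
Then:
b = 5 - y/3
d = -1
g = y/3 + 1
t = -3/2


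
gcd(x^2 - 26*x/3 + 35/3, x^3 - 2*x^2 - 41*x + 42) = x - 7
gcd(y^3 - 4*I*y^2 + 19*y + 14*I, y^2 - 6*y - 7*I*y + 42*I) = y - 7*I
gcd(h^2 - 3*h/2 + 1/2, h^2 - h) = h - 1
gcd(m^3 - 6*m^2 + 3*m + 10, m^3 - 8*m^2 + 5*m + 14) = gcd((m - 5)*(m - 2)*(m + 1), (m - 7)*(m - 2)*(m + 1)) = m^2 - m - 2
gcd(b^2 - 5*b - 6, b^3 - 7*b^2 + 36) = b - 6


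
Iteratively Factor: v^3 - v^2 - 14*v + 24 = (v - 2)*(v^2 + v - 12) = (v - 3)*(v - 2)*(v + 4)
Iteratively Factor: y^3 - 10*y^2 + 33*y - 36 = (y - 4)*(y^2 - 6*y + 9) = (y - 4)*(y - 3)*(y - 3)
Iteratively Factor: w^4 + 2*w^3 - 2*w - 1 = (w + 1)*(w^3 + w^2 - w - 1) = (w + 1)^2*(w^2 - 1) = (w - 1)*(w + 1)^2*(w + 1)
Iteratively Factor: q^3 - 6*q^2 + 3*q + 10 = (q - 5)*(q^2 - q - 2) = (q - 5)*(q - 2)*(q + 1)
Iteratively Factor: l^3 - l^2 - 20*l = (l + 4)*(l^2 - 5*l) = (l - 5)*(l + 4)*(l)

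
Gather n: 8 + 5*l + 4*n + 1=5*l + 4*n + 9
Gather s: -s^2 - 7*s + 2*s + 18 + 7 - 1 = -s^2 - 5*s + 24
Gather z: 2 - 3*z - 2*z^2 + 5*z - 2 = -2*z^2 + 2*z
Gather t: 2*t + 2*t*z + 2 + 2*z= t*(2*z + 2) + 2*z + 2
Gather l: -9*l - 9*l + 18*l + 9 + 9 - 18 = 0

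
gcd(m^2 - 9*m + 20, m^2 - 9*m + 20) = m^2 - 9*m + 20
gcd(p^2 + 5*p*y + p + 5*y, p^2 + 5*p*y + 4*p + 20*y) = p + 5*y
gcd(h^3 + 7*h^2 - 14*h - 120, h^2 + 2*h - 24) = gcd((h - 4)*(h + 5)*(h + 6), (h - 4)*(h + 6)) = h^2 + 2*h - 24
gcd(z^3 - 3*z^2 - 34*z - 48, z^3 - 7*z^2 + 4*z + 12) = 1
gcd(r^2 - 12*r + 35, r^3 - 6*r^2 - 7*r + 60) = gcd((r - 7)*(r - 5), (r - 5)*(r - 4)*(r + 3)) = r - 5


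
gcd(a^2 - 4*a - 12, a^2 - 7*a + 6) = a - 6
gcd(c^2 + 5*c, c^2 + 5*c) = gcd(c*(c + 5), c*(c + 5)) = c^2 + 5*c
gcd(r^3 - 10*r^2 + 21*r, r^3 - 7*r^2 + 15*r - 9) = r - 3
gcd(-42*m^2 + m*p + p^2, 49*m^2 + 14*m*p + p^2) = 7*m + p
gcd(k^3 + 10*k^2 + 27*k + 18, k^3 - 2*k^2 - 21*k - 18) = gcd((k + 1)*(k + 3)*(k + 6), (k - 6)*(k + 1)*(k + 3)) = k^2 + 4*k + 3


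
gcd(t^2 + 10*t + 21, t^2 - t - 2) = 1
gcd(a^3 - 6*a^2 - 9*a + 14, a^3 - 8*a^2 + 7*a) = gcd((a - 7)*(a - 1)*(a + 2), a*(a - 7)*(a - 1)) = a^2 - 8*a + 7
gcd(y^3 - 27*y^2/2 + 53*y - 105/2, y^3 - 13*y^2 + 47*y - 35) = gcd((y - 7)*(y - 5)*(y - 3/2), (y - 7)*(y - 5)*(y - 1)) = y^2 - 12*y + 35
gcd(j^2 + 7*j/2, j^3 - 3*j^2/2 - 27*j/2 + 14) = j + 7/2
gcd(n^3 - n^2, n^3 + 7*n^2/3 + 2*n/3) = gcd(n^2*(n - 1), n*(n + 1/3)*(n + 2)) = n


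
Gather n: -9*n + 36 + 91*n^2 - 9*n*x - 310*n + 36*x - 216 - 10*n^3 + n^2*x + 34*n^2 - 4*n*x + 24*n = -10*n^3 + n^2*(x + 125) + n*(-13*x - 295) + 36*x - 180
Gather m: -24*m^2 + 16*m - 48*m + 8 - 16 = -24*m^2 - 32*m - 8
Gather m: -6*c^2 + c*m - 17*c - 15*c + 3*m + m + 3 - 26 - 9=-6*c^2 - 32*c + m*(c + 4) - 32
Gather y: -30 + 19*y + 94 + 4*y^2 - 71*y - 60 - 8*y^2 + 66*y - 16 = -4*y^2 + 14*y - 12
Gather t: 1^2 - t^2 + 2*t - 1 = -t^2 + 2*t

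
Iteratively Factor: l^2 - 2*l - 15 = (l - 5)*(l + 3)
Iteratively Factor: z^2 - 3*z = (z - 3)*(z)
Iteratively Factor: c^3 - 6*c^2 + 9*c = (c)*(c^2 - 6*c + 9) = c*(c - 3)*(c - 3)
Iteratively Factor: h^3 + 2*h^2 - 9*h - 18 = (h + 2)*(h^2 - 9) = (h - 3)*(h + 2)*(h + 3)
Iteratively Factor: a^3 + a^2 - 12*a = (a)*(a^2 + a - 12) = a*(a - 3)*(a + 4)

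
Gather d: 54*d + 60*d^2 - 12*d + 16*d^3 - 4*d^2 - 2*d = 16*d^3 + 56*d^2 + 40*d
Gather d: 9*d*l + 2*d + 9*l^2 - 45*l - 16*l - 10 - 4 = d*(9*l + 2) + 9*l^2 - 61*l - 14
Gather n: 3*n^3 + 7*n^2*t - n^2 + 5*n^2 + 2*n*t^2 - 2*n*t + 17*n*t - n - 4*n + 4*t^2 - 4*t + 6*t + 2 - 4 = 3*n^3 + n^2*(7*t + 4) + n*(2*t^2 + 15*t - 5) + 4*t^2 + 2*t - 2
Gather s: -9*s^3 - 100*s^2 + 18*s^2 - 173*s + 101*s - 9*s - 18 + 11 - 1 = -9*s^3 - 82*s^2 - 81*s - 8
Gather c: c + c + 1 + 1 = 2*c + 2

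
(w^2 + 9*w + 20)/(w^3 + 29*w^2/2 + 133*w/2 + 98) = 2*(w + 5)/(2*w^2 + 21*w + 49)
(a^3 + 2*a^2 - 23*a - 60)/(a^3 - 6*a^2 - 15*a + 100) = (a + 3)/(a - 5)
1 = 1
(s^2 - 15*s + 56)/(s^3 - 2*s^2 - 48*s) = (s - 7)/(s*(s + 6))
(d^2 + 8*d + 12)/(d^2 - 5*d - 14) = (d + 6)/(d - 7)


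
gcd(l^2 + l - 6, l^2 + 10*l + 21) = l + 3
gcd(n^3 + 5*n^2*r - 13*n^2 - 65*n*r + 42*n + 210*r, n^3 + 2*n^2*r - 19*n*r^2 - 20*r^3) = n + 5*r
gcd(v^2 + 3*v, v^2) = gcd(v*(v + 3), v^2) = v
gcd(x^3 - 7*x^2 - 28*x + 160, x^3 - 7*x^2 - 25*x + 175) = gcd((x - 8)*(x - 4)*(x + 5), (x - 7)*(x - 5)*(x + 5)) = x + 5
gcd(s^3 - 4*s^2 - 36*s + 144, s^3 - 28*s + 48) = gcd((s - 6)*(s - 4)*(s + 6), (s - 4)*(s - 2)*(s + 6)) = s^2 + 2*s - 24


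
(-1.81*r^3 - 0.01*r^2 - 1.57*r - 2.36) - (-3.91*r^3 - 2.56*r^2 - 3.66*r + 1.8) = 2.1*r^3 + 2.55*r^2 + 2.09*r - 4.16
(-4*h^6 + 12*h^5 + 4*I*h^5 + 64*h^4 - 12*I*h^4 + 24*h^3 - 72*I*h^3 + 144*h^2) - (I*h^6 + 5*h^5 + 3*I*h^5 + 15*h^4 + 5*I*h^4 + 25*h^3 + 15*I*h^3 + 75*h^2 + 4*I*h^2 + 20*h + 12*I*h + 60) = -4*h^6 - I*h^6 + 7*h^5 + I*h^5 + 49*h^4 - 17*I*h^4 - h^3 - 87*I*h^3 + 69*h^2 - 4*I*h^2 - 20*h - 12*I*h - 60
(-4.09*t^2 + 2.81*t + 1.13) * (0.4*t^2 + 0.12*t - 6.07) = -1.636*t^4 + 0.6332*t^3 + 25.6155*t^2 - 16.9211*t - 6.8591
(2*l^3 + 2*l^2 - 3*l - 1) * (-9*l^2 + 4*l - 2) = -18*l^5 - 10*l^4 + 31*l^3 - 7*l^2 + 2*l + 2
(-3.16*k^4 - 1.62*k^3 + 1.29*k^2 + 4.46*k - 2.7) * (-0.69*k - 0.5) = 2.1804*k^5 + 2.6978*k^4 - 0.0800999999999999*k^3 - 3.7224*k^2 - 0.367*k + 1.35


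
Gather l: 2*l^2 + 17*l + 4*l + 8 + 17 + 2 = 2*l^2 + 21*l + 27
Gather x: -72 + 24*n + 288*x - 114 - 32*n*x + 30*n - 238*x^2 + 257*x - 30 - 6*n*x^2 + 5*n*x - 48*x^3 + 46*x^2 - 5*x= 54*n - 48*x^3 + x^2*(-6*n - 192) + x*(540 - 27*n) - 216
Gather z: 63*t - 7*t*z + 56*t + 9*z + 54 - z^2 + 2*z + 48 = 119*t - z^2 + z*(11 - 7*t) + 102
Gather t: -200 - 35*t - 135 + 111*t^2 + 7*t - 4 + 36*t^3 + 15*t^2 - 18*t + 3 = 36*t^3 + 126*t^2 - 46*t - 336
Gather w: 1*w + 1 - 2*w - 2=-w - 1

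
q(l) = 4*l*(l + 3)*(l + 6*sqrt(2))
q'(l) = 4*l*(l + 3) + 4*l*(l + 6*sqrt(2)) + 4*(l + 3)*(l + 6*sqrt(2))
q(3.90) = 1333.15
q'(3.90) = 642.68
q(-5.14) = 147.19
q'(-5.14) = -53.42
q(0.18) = 19.84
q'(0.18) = 118.75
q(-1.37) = -63.56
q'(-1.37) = -1.53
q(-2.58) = -25.60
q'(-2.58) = -55.36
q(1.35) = 231.03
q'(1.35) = 247.73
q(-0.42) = -34.96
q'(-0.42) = 65.35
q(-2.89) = -7.11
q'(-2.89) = -63.49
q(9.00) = 7553.64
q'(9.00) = 1900.76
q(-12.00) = -1518.36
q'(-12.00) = 727.24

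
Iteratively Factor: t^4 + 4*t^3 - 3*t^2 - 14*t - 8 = (t + 1)*(t^3 + 3*t^2 - 6*t - 8) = (t + 1)*(t + 4)*(t^2 - t - 2) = (t + 1)^2*(t + 4)*(t - 2)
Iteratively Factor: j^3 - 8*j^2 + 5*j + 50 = (j - 5)*(j^2 - 3*j - 10) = (j - 5)^2*(j + 2)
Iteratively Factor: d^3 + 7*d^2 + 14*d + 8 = (d + 1)*(d^2 + 6*d + 8) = (d + 1)*(d + 4)*(d + 2)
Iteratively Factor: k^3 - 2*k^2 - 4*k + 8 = (k - 2)*(k^2 - 4) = (k - 2)*(k + 2)*(k - 2)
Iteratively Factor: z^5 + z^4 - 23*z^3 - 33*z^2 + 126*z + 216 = (z - 3)*(z^4 + 4*z^3 - 11*z^2 - 66*z - 72) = (z - 4)*(z - 3)*(z^3 + 8*z^2 + 21*z + 18) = (z - 4)*(z - 3)*(z + 2)*(z^2 + 6*z + 9) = (z - 4)*(z - 3)*(z + 2)*(z + 3)*(z + 3)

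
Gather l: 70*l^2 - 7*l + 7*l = 70*l^2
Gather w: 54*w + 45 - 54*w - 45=0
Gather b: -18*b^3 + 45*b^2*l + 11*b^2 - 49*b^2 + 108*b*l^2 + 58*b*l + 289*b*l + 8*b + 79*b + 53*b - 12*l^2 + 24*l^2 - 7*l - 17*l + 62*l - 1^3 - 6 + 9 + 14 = -18*b^3 + b^2*(45*l - 38) + b*(108*l^2 + 347*l + 140) + 12*l^2 + 38*l + 16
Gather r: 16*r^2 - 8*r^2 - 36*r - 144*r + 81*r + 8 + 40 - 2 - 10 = 8*r^2 - 99*r + 36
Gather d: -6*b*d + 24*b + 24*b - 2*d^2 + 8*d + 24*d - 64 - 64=48*b - 2*d^2 + d*(32 - 6*b) - 128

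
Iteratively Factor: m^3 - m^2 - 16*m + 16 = (m - 4)*(m^2 + 3*m - 4) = (m - 4)*(m + 4)*(m - 1)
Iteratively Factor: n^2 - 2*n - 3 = (n - 3)*(n + 1)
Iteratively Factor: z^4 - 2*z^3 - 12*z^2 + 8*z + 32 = (z + 2)*(z^3 - 4*z^2 - 4*z + 16) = (z + 2)^2*(z^2 - 6*z + 8) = (z - 4)*(z + 2)^2*(z - 2)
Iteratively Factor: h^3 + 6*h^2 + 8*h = (h)*(h^2 + 6*h + 8) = h*(h + 4)*(h + 2)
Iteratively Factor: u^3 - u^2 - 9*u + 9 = (u - 3)*(u^2 + 2*u - 3) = (u - 3)*(u + 3)*(u - 1)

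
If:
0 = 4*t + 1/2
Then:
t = -1/8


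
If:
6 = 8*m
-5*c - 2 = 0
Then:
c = -2/5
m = 3/4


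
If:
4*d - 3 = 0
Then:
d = 3/4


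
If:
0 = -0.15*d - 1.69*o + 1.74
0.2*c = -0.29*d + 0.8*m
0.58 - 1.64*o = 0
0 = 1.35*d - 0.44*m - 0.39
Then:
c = 78.87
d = 7.62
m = 22.48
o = 0.35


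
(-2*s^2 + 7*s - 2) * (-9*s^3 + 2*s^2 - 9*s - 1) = 18*s^5 - 67*s^4 + 50*s^3 - 65*s^2 + 11*s + 2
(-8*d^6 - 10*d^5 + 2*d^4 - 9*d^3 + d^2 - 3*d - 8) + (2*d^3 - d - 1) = -8*d^6 - 10*d^5 + 2*d^4 - 7*d^3 + d^2 - 4*d - 9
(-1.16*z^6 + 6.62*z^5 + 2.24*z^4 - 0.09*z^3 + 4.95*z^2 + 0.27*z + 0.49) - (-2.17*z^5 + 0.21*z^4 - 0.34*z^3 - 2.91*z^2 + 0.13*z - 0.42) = -1.16*z^6 + 8.79*z^5 + 2.03*z^4 + 0.25*z^3 + 7.86*z^2 + 0.14*z + 0.91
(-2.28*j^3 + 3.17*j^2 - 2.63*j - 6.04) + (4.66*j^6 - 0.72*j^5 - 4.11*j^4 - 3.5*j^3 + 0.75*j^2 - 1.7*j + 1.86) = 4.66*j^6 - 0.72*j^5 - 4.11*j^4 - 5.78*j^3 + 3.92*j^2 - 4.33*j - 4.18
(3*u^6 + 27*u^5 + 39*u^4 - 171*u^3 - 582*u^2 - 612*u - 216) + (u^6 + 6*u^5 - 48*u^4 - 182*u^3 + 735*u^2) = 4*u^6 + 33*u^5 - 9*u^4 - 353*u^3 + 153*u^2 - 612*u - 216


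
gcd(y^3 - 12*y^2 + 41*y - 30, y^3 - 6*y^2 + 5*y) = y^2 - 6*y + 5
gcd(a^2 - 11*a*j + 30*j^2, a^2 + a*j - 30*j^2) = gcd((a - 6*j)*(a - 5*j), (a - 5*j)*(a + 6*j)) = a - 5*j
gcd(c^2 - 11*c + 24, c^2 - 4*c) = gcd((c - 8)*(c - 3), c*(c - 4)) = 1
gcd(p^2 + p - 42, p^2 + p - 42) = p^2 + p - 42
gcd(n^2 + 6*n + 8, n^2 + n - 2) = n + 2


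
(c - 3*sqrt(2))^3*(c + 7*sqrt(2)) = c^4 - 2*sqrt(2)*c^3 - 72*c^2 + 324*sqrt(2)*c - 756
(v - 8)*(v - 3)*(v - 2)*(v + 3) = v^4 - 10*v^3 + 7*v^2 + 90*v - 144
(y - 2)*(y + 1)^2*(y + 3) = y^4 + 3*y^3 - 3*y^2 - 11*y - 6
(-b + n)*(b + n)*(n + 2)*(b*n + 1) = -b^3*n^2 - 2*b^3*n - b^2*n - 2*b^2 + b*n^4 + 2*b*n^3 + n^3 + 2*n^2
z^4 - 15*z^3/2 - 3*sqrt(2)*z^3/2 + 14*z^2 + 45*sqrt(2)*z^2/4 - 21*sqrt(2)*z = z*(z - 4)*(z - 7/2)*(z - 3*sqrt(2)/2)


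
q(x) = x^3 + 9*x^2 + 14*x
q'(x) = 3*x^2 + 18*x + 14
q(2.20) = 85.01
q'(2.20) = 68.12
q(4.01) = 265.34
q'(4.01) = 134.42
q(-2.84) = 9.92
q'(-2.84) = -12.92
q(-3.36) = 16.63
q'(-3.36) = -12.61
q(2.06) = 75.77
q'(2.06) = 63.81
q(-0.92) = -6.04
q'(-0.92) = -0.02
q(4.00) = 264.00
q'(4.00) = 134.00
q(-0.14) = -1.79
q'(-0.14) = 11.54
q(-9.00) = -126.00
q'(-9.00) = 95.00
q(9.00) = 1584.00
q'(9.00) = 419.00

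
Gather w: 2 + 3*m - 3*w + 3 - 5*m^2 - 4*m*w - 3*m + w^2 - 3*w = -5*m^2 + w^2 + w*(-4*m - 6) + 5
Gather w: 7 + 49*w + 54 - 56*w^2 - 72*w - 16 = -56*w^2 - 23*w + 45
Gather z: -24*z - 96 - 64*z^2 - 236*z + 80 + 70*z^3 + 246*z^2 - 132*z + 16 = 70*z^3 + 182*z^2 - 392*z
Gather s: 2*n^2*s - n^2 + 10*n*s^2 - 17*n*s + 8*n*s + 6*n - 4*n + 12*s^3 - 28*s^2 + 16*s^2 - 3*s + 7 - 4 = -n^2 + 2*n + 12*s^3 + s^2*(10*n - 12) + s*(2*n^2 - 9*n - 3) + 3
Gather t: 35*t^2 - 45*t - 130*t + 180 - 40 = 35*t^2 - 175*t + 140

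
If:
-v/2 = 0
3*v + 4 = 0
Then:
No Solution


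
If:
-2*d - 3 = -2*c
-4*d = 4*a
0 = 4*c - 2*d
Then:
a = 3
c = -3/2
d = -3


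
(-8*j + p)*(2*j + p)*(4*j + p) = -64*j^3 - 40*j^2*p - 2*j*p^2 + p^3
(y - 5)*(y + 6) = y^2 + y - 30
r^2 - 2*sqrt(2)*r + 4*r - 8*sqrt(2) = (r + 4)*(r - 2*sqrt(2))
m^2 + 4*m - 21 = (m - 3)*(m + 7)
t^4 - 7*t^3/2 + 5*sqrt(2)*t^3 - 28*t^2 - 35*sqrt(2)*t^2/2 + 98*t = t*(t - 7/2)*(t - 2*sqrt(2))*(t + 7*sqrt(2))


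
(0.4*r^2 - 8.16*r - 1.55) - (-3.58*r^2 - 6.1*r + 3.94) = 3.98*r^2 - 2.06*r - 5.49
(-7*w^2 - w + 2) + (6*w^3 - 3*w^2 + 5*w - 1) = 6*w^3 - 10*w^2 + 4*w + 1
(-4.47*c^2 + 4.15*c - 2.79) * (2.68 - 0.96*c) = 4.2912*c^3 - 15.9636*c^2 + 13.8004*c - 7.4772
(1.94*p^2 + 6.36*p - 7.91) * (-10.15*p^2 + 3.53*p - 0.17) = -19.691*p^4 - 57.7058*p^3 + 102.4075*p^2 - 29.0035*p + 1.3447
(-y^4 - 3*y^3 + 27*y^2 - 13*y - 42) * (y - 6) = -y^5 + 3*y^4 + 45*y^3 - 175*y^2 + 36*y + 252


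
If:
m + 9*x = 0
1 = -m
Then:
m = -1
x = 1/9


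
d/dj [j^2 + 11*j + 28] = 2*j + 11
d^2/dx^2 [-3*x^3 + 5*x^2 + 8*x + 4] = 10 - 18*x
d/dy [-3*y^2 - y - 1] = -6*y - 1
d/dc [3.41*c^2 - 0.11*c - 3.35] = 6.82*c - 0.11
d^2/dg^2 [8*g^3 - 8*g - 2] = 48*g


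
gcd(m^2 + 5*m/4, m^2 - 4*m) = m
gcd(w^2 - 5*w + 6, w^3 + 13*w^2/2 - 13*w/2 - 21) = w - 2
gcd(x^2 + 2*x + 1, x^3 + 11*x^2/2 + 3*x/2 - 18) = 1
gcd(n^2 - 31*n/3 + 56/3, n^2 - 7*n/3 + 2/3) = 1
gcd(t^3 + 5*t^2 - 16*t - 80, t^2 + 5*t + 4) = t + 4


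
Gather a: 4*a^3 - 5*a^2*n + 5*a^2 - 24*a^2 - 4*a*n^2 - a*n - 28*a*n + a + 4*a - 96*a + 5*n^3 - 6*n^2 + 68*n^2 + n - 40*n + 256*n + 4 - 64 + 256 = 4*a^3 + a^2*(-5*n - 19) + a*(-4*n^2 - 29*n - 91) + 5*n^3 + 62*n^2 + 217*n + 196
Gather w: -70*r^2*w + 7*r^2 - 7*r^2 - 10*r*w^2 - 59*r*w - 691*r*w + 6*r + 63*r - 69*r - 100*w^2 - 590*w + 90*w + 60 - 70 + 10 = w^2*(-10*r - 100) + w*(-70*r^2 - 750*r - 500)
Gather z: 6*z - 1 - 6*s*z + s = s + z*(6 - 6*s) - 1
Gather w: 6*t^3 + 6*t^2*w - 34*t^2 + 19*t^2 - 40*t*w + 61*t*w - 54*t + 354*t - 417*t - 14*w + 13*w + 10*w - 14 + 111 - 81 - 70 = 6*t^3 - 15*t^2 - 117*t + w*(6*t^2 + 21*t + 9) - 54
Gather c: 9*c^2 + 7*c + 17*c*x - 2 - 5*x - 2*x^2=9*c^2 + c*(17*x + 7) - 2*x^2 - 5*x - 2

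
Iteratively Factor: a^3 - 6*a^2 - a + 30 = (a + 2)*(a^2 - 8*a + 15) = (a - 3)*(a + 2)*(a - 5)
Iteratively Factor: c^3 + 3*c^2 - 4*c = (c + 4)*(c^2 - c) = c*(c + 4)*(c - 1)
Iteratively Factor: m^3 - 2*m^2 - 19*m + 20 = (m + 4)*(m^2 - 6*m + 5) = (m - 5)*(m + 4)*(m - 1)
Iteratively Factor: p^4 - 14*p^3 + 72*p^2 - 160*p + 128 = (p - 4)*(p^3 - 10*p^2 + 32*p - 32) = (p - 4)^2*(p^2 - 6*p + 8) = (p - 4)^3*(p - 2)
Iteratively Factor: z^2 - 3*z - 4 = (z - 4)*(z + 1)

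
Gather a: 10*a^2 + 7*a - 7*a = 10*a^2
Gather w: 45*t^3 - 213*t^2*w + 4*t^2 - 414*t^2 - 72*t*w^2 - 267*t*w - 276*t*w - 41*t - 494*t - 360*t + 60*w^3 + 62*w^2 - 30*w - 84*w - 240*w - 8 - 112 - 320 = 45*t^3 - 410*t^2 - 895*t + 60*w^3 + w^2*(62 - 72*t) + w*(-213*t^2 - 543*t - 354) - 440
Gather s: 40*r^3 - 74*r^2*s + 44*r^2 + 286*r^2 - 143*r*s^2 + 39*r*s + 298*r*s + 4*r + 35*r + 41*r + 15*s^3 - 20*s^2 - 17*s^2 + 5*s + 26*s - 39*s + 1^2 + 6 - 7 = 40*r^3 + 330*r^2 + 80*r + 15*s^3 + s^2*(-143*r - 37) + s*(-74*r^2 + 337*r - 8)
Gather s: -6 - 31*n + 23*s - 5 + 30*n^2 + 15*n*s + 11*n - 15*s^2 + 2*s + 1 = 30*n^2 - 20*n - 15*s^2 + s*(15*n + 25) - 10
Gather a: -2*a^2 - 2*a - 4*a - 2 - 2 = -2*a^2 - 6*a - 4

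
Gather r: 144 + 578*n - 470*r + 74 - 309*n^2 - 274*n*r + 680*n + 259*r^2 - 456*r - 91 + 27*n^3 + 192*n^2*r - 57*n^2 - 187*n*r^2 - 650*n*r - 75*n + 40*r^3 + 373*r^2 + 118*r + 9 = 27*n^3 - 366*n^2 + 1183*n + 40*r^3 + r^2*(632 - 187*n) + r*(192*n^2 - 924*n - 808) + 136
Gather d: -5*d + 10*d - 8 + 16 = 5*d + 8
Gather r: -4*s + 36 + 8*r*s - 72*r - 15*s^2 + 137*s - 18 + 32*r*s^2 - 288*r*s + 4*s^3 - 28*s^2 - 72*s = r*(32*s^2 - 280*s - 72) + 4*s^3 - 43*s^2 + 61*s + 18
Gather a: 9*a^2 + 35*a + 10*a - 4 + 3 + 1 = 9*a^2 + 45*a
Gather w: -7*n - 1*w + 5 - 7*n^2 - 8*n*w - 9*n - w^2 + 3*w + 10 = -7*n^2 - 16*n - w^2 + w*(2 - 8*n) + 15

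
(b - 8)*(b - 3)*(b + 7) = b^3 - 4*b^2 - 53*b + 168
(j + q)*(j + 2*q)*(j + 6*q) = j^3 + 9*j^2*q + 20*j*q^2 + 12*q^3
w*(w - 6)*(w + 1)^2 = w^4 - 4*w^3 - 11*w^2 - 6*w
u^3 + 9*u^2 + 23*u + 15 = (u + 1)*(u + 3)*(u + 5)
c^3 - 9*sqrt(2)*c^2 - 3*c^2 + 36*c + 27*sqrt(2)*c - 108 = (c - 3)*(c - 6*sqrt(2))*(c - 3*sqrt(2))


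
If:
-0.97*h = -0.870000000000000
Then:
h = 0.90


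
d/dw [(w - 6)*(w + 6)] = 2*w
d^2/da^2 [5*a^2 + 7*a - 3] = 10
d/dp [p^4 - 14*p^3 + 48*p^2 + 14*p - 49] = 4*p^3 - 42*p^2 + 96*p + 14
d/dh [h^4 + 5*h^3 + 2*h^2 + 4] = h*(4*h^2 + 15*h + 4)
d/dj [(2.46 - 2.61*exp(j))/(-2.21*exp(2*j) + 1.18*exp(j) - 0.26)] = (-5.7681*exp(2*j) + 10.8732*exp(j) - 2.2242)*exp(j)/(4.8841*exp(4*j) - 5.2156*exp(3*j) + 2.5416*exp(2*j) - 0.6136*exp(j) + 0.0676)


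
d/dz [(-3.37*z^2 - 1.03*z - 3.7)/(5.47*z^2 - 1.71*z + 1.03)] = (11.3968*z^2 + 33.5358*z - 7.3879)/(29.9209*z^4 - 18.7074*z^3 + 14.1923*z^2 - 3.5226*z + 1.0609)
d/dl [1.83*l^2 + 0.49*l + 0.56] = 3.66*l + 0.49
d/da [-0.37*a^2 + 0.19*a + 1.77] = 0.19 - 0.74*a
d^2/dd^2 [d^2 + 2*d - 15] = 2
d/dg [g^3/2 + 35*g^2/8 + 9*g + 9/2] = 3*g^2/2 + 35*g/4 + 9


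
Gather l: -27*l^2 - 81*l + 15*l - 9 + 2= -27*l^2 - 66*l - 7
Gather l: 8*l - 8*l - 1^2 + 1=0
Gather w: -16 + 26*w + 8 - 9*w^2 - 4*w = -9*w^2 + 22*w - 8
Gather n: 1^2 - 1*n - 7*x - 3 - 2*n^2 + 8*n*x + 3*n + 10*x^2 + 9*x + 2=-2*n^2 + n*(8*x + 2) + 10*x^2 + 2*x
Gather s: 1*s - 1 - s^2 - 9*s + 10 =-s^2 - 8*s + 9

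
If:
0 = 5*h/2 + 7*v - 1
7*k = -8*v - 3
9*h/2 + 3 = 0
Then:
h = -2/3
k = -127/147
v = 8/21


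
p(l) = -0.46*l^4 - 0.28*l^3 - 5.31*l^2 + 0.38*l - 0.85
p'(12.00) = -3427.54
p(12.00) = -10783.33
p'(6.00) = -491.02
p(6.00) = -846.37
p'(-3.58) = 112.06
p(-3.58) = -132.98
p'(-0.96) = 11.43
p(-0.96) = -6.25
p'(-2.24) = 40.63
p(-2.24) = -36.78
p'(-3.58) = 112.06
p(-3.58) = -132.98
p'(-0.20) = 2.49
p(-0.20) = -1.14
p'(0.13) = -1.02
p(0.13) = -0.89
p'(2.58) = -64.21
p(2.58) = -60.41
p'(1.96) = -37.52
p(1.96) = -29.40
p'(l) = -1.84*l^3 - 0.84*l^2 - 10.62*l + 0.38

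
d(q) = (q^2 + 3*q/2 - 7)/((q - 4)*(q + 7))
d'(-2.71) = 0.13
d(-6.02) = -2.06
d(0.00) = 0.25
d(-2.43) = 0.16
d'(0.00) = -0.03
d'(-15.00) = 0.04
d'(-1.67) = 0.06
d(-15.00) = 1.29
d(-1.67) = 0.22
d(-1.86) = 0.21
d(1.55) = 0.11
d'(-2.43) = 0.10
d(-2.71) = 0.13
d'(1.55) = -0.19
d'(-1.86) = 0.07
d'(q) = (2*q + 3/2)/((q - 4)*(q + 7)) - (q^2 + 3*q/2 - 7)/((q - 4)*(q + 7)^2) - (q^2 + 3*q/2 - 7)/((q - 4)^2*(q + 7)) = 3*(q^2 - 28*q - 14)/(2*(q^4 + 6*q^3 - 47*q^2 - 168*q + 784))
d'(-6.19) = 4.35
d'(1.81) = -0.25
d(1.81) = 0.05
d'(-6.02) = 2.97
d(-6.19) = -2.67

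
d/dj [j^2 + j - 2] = 2*j + 1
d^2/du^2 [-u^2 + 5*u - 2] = -2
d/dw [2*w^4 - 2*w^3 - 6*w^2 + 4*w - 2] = 8*w^3 - 6*w^2 - 12*w + 4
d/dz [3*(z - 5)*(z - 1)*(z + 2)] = 9*z^2 - 24*z - 21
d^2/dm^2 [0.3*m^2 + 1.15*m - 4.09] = 0.600000000000000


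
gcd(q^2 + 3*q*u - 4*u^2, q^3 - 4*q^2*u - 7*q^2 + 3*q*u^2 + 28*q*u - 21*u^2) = q - u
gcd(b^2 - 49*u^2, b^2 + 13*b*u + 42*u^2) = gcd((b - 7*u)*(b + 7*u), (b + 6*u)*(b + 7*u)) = b + 7*u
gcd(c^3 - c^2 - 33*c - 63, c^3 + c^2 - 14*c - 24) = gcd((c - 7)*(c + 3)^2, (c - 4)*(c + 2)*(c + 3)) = c + 3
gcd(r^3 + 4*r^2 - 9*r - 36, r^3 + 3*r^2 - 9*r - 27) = r^2 - 9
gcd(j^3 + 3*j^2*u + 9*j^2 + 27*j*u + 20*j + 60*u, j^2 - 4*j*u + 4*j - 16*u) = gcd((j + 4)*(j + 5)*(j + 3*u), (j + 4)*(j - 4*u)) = j + 4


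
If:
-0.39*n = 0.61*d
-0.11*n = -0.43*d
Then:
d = 0.00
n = 0.00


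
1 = 1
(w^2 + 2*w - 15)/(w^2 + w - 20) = (w - 3)/(w - 4)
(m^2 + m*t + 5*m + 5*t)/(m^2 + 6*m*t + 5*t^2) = (m + 5)/(m + 5*t)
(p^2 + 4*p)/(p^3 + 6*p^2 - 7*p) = (p + 4)/(p^2 + 6*p - 7)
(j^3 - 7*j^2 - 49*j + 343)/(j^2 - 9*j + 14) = (j^2 - 49)/(j - 2)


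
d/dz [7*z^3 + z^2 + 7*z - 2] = 21*z^2 + 2*z + 7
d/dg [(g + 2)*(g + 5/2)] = 2*g + 9/2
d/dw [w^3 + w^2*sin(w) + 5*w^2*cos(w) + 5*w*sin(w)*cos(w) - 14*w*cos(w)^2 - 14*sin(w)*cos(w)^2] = -5*w^2*sin(w) + w^2*cos(w) + 3*w^2 + 2*w*sin(w) + 14*w*sin(2*w) + 10*w*cos(w) + 5*w*cos(2*w) + 5*sin(2*w)/2 - 7*cos(w)/2 - 7*cos(2*w) - 21*cos(3*w)/2 - 7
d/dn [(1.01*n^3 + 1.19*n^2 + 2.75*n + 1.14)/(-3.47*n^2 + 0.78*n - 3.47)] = (-3.5047*n^4 + 1.5756*n^3 - 0.0434000000000019*n^2 - 0.347*n - 10.4317)/(12.0409*n^4 - 5.4132*n^3 + 24.6902*n^2 - 5.4132*n + 12.0409)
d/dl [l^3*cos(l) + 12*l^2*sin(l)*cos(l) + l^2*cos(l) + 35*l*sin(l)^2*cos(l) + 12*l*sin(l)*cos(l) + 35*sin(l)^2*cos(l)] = -l^3*sin(l) - l^2*sin(l) + 3*l^2*cos(l) + 12*l^2*cos(2*l) - 35*l*sin(l)/4 + 105*l*sin(3*l)/4 + 12*sqrt(2)*l*sin(2*l + pi/4) + 2*l*cos(l) - 35*sin(l)/4 + 6*sin(2*l) + 105*sin(3*l)/4 + 35*cos(l)/4 - 35*cos(3*l)/4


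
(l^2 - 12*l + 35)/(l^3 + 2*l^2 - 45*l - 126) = (l - 5)/(l^2 + 9*l + 18)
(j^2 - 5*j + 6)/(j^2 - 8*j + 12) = (j - 3)/(j - 6)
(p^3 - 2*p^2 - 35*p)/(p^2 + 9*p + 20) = p*(p - 7)/(p + 4)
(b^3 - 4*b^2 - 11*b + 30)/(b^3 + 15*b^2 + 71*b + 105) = (b^2 - 7*b + 10)/(b^2 + 12*b + 35)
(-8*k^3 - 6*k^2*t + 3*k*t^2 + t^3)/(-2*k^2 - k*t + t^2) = 4*k + t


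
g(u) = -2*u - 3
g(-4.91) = 6.82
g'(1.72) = -2.00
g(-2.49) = 1.98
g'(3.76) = -2.00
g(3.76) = -10.52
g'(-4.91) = -2.00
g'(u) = -2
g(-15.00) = 27.00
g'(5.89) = -2.00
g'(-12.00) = -2.00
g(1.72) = -6.44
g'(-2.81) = -2.00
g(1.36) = -5.72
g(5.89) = -14.78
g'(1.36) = -2.00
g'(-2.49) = -2.00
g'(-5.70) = -2.00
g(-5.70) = 8.40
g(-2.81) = 2.62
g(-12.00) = 21.00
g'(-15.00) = -2.00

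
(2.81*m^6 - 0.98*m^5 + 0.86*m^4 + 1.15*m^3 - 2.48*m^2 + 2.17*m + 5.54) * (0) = 0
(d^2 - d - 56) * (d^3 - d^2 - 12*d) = d^5 - 2*d^4 - 67*d^3 + 68*d^2 + 672*d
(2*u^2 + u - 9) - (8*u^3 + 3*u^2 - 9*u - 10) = -8*u^3 - u^2 + 10*u + 1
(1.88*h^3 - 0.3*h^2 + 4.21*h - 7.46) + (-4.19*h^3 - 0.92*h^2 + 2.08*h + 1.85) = -2.31*h^3 - 1.22*h^2 + 6.29*h - 5.61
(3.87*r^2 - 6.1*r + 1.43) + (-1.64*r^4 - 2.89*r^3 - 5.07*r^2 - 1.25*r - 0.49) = -1.64*r^4 - 2.89*r^3 - 1.2*r^2 - 7.35*r + 0.94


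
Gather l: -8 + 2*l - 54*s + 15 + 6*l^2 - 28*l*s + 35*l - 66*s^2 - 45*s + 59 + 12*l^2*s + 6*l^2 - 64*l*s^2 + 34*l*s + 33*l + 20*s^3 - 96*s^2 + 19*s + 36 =l^2*(12*s + 12) + l*(-64*s^2 + 6*s + 70) + 20*s^3 - 162*s^2 - 80*s + 102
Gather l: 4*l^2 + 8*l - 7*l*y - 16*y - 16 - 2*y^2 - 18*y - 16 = 4*l^2 + l*(8 - 7*y) - 2*y^2 - 34*y - 32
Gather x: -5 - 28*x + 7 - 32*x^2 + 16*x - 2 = -32*x^2 - 12*x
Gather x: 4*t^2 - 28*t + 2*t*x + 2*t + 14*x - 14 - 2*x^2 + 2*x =4*t^2 - 26*t - 2*x^2 + x*(2*t + 16) - 14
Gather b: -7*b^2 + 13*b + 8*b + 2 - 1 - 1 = -7*b^2 + 21*b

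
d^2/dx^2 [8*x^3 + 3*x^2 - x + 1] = 48*x + 6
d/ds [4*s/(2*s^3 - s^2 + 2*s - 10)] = 4*(2*s^3 - s^2 - 2*s*(3*s^2 - s + 1) + 2*s - 10)/(2*s^3 - s^2 + 2*s - 10)^2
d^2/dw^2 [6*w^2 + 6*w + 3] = 12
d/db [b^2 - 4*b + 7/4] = 2*b - 4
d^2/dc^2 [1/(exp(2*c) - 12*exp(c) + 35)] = 4*((3 - exp(c))*(exp(2*c) - 12*exp(c) + 35) + 2*(exp(c) - 6)^2*exp(c))*exp(c)/(exp(2*c) - 12*exp(c) + 35)^3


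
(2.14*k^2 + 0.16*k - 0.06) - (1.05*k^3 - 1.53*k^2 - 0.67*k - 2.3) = -1.05*k^3 + 3.67*k^2 + 0.83*k + 2.24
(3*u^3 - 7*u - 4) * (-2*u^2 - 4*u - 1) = -6*u^5 - 12*u^4 + 11*u^3 + 36*u^2 + 23*u + 4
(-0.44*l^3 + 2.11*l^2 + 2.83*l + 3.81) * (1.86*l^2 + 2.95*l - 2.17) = -0.8184*l^5 + 2.6266*l^4 + 12.4431*l^3 + 10.8564*l^2 + 5.0984*l - 8.2677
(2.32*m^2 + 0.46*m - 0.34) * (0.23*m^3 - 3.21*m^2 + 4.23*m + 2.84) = 0.5336*m^5 - 7.3414*m^4 + 8.2588*m^3 + 9.626*m^2 - 0.1318*m - 0.9656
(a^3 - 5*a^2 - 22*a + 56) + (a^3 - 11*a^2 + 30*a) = 2*a^3 - 16*a^2 + 8*a + 56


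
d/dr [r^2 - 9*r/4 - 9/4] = 2*r - 9/4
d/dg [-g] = -1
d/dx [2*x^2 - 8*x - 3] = 4*x - 8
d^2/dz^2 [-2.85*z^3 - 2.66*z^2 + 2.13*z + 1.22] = -17.1*z - 5.32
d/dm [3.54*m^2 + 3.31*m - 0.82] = 7.08*m + 3.31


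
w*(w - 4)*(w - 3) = w^3 - 7*w^2 + 12*w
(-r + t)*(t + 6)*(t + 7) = -r*t^2 - 13*r*t - 42*r + t^3 + 13*t^2 + 42*t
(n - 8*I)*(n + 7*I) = n^2 - I*n + 56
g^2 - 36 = (g - 6)*(g + 6)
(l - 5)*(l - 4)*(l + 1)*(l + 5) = l^4 - 3*l^3 - 29*l^2 + 75*l + 100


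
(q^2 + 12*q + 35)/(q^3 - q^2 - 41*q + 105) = (q + 5)/(q^2 - 8*q + 15)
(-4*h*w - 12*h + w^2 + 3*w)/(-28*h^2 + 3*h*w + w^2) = (w + 3)/(7*h + w)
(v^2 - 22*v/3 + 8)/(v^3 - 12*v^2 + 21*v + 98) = (v^2 - 22*v/3 + 8)/(v^3 - 12*v^2 + 21*v + 98)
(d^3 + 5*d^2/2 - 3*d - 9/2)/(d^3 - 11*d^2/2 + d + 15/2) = (d + 3)/(d - 5)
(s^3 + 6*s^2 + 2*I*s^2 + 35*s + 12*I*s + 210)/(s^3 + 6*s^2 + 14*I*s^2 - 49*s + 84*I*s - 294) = (s - 5*I)/(s + 7*I)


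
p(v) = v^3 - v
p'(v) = 3*v^2 - 1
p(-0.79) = 0.30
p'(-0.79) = 0.87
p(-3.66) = -45.37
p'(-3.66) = 39.19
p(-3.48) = -38.66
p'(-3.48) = 35.33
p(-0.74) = 0.33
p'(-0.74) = 0.64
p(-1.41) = -1.39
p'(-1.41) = 4.96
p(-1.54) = -2.11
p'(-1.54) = 6.11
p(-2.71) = -17.19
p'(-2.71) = 21.03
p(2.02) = 6.22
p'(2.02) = 11.24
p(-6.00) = -210.00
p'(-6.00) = 107.00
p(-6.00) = -210.00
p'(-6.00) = 107.00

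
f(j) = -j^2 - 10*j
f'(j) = -2*j - 10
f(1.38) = -15.70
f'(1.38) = -12.76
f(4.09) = -57.63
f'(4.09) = -18.18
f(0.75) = -8.06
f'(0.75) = -11.50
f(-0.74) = 6.85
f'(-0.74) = -8.52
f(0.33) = -3.41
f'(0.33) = -10.66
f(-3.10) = 21.39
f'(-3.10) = -3.80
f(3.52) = -47.59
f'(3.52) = -17.04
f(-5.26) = 24.93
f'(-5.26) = 0.52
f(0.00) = 0.00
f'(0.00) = -10.00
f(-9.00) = 9.00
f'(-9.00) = 8.00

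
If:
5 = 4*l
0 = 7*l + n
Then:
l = 5/4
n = -35/4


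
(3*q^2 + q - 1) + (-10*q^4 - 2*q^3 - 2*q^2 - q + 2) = -10*q^4 - 2*q^3 + q^2 + 1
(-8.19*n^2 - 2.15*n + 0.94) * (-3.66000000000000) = 29.9754*n^2 + 7.869*n - 3.4404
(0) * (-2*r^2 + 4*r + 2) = 0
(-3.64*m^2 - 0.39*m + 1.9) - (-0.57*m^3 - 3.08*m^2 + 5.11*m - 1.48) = 0.57*m^3 - 0.56*m^2 - 5.5*m + 3.38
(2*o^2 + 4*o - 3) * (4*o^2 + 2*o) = 8*o^4 + 20*o^3 - 4*o^2 - 6*o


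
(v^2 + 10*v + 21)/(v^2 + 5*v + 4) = (v^2 + 10*v + 21)/(v^2 + 5*v + 4)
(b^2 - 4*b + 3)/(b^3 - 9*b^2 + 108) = (b^2 - 4*b + 3)/(b^3 - 9*b^2 + 108)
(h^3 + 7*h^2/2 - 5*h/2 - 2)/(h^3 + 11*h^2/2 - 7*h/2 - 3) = (h + 4)/(h + 6)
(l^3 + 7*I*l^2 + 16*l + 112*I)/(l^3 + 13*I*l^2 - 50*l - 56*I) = (l - 4*I)/(l + 2*I)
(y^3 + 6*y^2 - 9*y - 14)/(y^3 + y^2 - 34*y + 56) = (y + 1)/(y - 4)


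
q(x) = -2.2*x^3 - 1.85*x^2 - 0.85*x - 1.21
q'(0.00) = -0.85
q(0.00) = -1.21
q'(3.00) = -71.35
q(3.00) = -79.81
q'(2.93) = -68.35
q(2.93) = -74.92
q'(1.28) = -16.40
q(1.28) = -9.94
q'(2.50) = -51.35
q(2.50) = -49.27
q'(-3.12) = -53.55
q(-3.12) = 50.25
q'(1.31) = -17.02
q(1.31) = -10.44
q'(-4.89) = -140.58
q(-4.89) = 215.96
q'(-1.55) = -10.97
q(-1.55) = 3.86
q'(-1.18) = -5.67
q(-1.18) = 0.83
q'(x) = -6.6*x^2 - 3.7*x - 0.85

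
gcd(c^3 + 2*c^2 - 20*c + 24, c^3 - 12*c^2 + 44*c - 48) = c - 2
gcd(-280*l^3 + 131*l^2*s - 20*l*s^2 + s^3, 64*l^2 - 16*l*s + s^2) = -8*l + s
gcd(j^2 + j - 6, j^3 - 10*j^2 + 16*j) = j - 2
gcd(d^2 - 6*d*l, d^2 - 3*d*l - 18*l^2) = d - 6*l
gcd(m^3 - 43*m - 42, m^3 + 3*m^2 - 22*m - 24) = m^2 + 7*m + 6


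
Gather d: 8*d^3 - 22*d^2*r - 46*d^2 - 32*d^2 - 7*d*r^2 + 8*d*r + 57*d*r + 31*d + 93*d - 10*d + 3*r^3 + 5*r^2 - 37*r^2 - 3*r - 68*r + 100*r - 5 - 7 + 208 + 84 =8*d^3 + d^2*(-22*r - 78) + d*(-7*r^2 + 65*r + 114) + 3*r^3 - 32*r^2 + 29*r + 280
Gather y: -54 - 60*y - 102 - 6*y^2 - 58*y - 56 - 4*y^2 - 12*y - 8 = -10*y^2 - 130*y - 220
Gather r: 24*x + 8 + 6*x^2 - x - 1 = 6*x^2 + 23*x + 7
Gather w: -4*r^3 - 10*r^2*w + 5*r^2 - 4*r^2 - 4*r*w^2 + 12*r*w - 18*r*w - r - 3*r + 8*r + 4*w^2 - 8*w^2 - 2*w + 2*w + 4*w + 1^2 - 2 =-4*r^3 + r^2 + 4*r + w^2*(-4*r - 4) + w*(-10*r^2 - 6*r + 4) - 1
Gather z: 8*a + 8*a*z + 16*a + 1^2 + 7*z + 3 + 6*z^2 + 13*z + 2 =24*a + 6*z^2 + z*(8*a + 20) + 6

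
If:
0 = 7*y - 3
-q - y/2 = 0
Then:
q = -3/14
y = 3/7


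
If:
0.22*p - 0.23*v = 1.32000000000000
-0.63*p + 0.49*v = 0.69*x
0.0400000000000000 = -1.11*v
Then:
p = 5.96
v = -0.04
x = -5.47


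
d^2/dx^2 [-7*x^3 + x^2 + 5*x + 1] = 2 - 42*x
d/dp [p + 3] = 1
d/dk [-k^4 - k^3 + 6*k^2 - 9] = k*(-4*k^2 - 3*k + 12)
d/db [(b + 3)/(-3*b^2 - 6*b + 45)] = (-b^2 - 2*b + 2*(b + 1)*(b + 3) + 15)/(3*(b^2 + 2*b - 15)^2)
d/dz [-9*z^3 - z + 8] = -27*z^2 - 1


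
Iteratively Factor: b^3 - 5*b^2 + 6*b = (b)*(b^2 - 5*b + 6) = b*(b - 2)*(b - 3)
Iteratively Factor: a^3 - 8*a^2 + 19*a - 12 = (a - 1)*(a^2 - 7*a + 12) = (a - 4)*(a - 1)*(a - 3)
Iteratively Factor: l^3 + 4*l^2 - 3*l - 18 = (l + 3)*(l^2 + l - 6) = (l + 3)^2*(l - 2)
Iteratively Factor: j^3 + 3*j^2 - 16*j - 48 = (j + 4)*(j^2 - j - 12) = (j + 3)*(j + 4)*(j - 4)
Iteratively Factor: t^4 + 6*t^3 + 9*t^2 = (t + 3)*(t^3 + 3*t^2) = (t + 3)^2*(t^2) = t*(t + 3)^2*(t)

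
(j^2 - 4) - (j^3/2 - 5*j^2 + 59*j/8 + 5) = -j^3/2 + 6*j^2 - 59*j/8 - 9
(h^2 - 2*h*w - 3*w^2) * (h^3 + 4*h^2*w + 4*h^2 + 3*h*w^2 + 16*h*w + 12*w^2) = h^5 + 2*h^4*w + 4*h^4 - 8*h^3*w^2 + 8*h^3*w - 18*h^2*w^3 - 32*h^2*w^2 - 9*h*w^4 - 72*h*w^3 - 36*w^4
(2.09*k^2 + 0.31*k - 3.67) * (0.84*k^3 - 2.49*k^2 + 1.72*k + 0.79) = 1.7556*k^5 - 4.9437*k^4 - 0.2599*k^3 + 11.3226*k^2 - 6.0675*k - 2.8993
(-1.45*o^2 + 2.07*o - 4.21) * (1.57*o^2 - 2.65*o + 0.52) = -2.2765*o^4 + 7.0924*o^3 - 12.8492*o^2 + 12.2329*o - 2.1892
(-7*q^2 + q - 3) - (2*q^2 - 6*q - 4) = -9*q^2 + 7*q + 1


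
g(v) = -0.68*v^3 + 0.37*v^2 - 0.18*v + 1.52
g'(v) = -2.04*v^2 + 0.74*v - 0.18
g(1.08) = 0.90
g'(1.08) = -1.76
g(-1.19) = 3.40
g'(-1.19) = -3.95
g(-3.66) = 40.47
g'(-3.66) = -30.22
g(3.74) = -29.55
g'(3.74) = -25.95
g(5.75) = -116.56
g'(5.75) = -63.37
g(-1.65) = 5.88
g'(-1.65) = -6.95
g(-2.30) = 12.16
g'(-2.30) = -12.67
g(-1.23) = 3.57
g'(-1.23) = -4.18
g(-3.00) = 23.75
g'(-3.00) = -20.76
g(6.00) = -133.12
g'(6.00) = -69.18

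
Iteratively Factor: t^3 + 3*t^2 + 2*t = (t)*(t^2 + 3*t + 2) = t*(t + 1)*(t + 2)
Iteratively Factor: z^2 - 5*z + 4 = (z - 1)*(z - 4)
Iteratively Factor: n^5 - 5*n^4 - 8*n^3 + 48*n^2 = (n)*(n^4 - 5*n^3 - 8*n^2 + 48*n) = n*(n - 4)*(n^3 - n^2 - 12*n) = n^2*(n - 4)*(n^2 - n - 12) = n^2*(n - 4)^2*(n + 3)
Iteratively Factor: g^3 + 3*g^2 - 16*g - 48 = (g + 4)*(g^2 - g - 12) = (g - 4)*(g + 4)*(g + 3)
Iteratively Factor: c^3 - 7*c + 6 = (c - 1)*(c^2 + c - 6) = (c - 2)*(c - 1)*(c + 3)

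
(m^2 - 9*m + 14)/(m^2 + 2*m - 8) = (m - 7)/(m + 4)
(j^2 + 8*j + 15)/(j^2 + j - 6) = (j + 5)/(j - 2)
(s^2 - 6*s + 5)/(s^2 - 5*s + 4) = (s - 5)/(s - 4)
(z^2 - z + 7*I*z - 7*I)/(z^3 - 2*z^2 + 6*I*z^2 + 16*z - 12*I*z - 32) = (z^2 + z*(-1 + 7*I) - 7*I)/(z^3 + z^2*(-2 + 6*I) + z*(16 - 12*I) - 32)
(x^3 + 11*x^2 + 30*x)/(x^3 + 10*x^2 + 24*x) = (x + 5)/(x + 4)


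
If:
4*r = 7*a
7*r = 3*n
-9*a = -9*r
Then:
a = 0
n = 0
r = 0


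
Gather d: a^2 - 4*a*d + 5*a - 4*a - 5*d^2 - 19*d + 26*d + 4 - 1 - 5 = a^2 + a - 5*d^2 + d*(7 - 4*a) - 2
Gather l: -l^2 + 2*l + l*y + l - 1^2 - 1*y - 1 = -l^2 + l*(y + 3) - y - 2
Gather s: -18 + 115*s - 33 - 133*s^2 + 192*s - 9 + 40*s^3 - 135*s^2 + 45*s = 40*s^3 - 268*s^2 + 352*s - 60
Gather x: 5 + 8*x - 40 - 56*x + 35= -48*x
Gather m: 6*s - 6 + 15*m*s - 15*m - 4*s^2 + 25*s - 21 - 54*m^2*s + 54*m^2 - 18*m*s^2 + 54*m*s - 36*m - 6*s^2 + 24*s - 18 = m^2*(54 - 54*s) + m*(-18*s^2 + 69*s - 51) - 10*s^2 + 55*s - 45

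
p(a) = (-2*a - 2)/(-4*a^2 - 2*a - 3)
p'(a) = (-2*a - 2)*(8*a + 2)/(-4*a^2 - 2*a - 3)^2 - 2/(-4*a^2 - 2*a - 3) = 2*(-4*a^2 - 8*a + 1)/(16*a^4 + 16*a^3 + 28*a^2 + 12*a + 9)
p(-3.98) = -0.10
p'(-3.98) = -0.02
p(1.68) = 0.30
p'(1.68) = -0.15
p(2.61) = 0.20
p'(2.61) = -0.07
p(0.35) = 0.64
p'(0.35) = -0.26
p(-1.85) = -0.13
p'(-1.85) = 0.03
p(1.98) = 0.26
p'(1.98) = -0.12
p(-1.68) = -0.12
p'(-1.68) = 0.05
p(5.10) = 0.10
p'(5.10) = -0.02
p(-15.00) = -0.03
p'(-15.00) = 0.00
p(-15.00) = -0.03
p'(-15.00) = 0.00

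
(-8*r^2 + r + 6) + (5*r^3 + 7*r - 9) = 5*r^3 - 8*r^2 + 8*r - 3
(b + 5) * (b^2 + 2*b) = b^3 + 7*b^2 + 10*b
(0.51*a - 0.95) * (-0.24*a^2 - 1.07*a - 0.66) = -0.1224*a^3 - 0.3177*a^2 + 0.6799*a + 0.627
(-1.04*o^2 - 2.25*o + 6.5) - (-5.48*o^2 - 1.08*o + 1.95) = 4.44*o^2 - 1.17*o + 4.55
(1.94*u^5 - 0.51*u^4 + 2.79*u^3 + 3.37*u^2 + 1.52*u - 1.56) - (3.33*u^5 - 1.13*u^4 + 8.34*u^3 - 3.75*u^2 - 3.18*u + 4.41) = -1.39*u^5 + 0.62*u^4 - 5.55*u^3 + 7.12*u^2 + 4.7*u - 5.97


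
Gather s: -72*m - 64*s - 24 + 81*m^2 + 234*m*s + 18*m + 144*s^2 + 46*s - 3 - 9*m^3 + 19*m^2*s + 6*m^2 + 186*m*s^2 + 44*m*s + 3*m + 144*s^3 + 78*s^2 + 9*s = -9*m^3 + 87*m^2 - 51*m + 144*s^3 + s^2*(186*m + 222) + s*(19*m^2 + 278*m - 9) - 27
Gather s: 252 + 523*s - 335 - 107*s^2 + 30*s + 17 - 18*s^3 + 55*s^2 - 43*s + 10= -18*s^3 - 52*s^2 + 510*s - 56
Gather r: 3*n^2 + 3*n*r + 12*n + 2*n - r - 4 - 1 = 3*n^2 + 14*n + r*(3*n - 1) - 5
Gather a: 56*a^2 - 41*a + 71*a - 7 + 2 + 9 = 56*a^2 + 30*a + 4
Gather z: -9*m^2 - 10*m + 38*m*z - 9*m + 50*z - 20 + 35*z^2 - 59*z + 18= -9*m^2 - 19*m + 35*z^2 + z*(38*m - 9) - 2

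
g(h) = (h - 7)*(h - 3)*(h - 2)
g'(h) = (h - 7)*(h - 3) + (h - 7)*(h - 2) + (h - 3)*(h - 2)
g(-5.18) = -715.36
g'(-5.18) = 245.82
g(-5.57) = -815.48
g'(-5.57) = 267.75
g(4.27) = -7.87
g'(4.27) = -6.78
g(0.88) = -14.53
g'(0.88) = 22.20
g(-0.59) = -70.57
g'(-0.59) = 56.20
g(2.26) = 0.91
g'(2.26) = 2.08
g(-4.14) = -488.37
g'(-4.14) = 191.78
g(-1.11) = -103.66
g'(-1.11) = 71.34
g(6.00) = -12.00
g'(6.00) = 5.00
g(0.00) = -42.00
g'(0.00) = 41.00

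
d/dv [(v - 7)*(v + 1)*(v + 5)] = 3*v^2 - 2*v - 37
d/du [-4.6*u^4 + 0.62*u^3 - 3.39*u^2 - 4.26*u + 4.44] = -18.4*u^3 + 1.86*u^2 - 6.78*u - 4.26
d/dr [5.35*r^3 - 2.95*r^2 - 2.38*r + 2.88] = 16.05*r^2 - 5.9*r - 2.38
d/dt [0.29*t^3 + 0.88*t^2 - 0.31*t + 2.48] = 0.87*t^2 + 1.76*t - 0.31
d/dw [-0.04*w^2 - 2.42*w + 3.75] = -0.08*w - 2.42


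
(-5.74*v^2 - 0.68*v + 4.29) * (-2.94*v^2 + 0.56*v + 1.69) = 16.8756*v^4 - 1.2152*v^3 - 22.694*v^2 + 1.2532*v + 7.2501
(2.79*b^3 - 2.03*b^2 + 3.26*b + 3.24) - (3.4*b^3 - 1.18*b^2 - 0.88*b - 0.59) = -0.61*b^3 - 0.85*b^2 + 4.14*b + 3.83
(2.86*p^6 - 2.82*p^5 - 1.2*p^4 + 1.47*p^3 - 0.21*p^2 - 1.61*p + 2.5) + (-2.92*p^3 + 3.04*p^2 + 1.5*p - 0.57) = 2.86*p^6 - 2.82*p^5 - 1.2*p^4 - 1.45*p^3 + 2.83*p^2 - 0.11*p + 1.93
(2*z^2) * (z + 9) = 2*z^3 + 18*z^2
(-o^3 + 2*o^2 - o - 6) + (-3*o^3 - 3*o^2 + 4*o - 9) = -4*o^3 - o^2 + 3*o - 15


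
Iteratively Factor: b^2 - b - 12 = (b + 3)*(b - 4)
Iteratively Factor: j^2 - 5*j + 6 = (j - 3)*(j - 2)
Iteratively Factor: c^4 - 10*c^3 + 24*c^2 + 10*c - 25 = (c - 1)*(c^3 - 9*c^2 + 15*c + 25) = (c - 5)*(c - 1)*(c^2 - 4*c - 5) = (c - 5)*(c - 1)*(c + 1)*(c - 5)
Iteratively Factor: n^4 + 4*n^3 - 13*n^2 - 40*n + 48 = (n - 3)*(n^3 + 7*n^2 + 8*n - 16) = (n - 3)*(n + 4)*(n^2 + 3*n - 4) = (n - 3)*(n - 1)*(n + 4)*(n + 4)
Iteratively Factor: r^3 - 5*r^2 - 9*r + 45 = (r + 3)*(r^2 - 8*r + 15) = (r - 3)*(r + 3)*(r - 5)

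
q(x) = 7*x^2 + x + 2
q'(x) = 14*x + 1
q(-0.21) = 2.10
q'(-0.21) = -1.94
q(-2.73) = 51.44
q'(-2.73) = -37.22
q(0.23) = 2.60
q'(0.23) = 4.22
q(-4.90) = 165.17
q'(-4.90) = -67.60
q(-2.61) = 47.07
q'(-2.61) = -35.54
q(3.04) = 69.73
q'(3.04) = 43.56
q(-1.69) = 20.30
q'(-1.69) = -22.66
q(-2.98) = 61.18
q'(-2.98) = -40.72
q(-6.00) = 248.00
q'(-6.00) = -83.00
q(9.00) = 578.00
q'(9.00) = 127.00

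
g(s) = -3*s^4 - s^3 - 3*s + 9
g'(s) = -12*s^3 - 3*s^2 - 3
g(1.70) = -26.07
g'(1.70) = -70.63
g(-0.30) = 9.90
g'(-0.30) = -2.95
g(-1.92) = -18.93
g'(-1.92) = 70.88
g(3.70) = -615.00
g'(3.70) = -651.91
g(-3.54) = -407.14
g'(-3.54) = 491.75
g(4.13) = -946.65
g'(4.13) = -899.51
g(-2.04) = -28.35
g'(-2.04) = 86.39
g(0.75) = 5.38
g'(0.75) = -9.75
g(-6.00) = -3645.00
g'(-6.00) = 2481.00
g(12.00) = -63963.00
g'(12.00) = -21171.00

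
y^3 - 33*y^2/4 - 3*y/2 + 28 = (y - 8)*(y - 2)*(y + 7/4)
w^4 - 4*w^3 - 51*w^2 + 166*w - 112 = (w - 8)*(w - 2)*(w - 1)*(w + 7)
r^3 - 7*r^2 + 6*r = r*(r - 6)*(r - 1)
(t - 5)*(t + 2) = t^2 - 3*t - 10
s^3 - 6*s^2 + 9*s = s*(s - 3)^2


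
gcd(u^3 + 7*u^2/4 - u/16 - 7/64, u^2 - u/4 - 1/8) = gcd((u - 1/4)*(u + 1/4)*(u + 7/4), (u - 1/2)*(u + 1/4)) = u + 1/4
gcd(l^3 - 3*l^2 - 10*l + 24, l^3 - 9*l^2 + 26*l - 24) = l^2 - 6*l + 8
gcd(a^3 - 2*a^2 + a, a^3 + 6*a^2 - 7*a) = a^2 - a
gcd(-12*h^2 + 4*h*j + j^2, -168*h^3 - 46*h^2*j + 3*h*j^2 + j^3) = 6*h + j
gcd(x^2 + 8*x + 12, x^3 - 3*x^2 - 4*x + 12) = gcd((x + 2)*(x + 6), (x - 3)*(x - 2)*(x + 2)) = x + 2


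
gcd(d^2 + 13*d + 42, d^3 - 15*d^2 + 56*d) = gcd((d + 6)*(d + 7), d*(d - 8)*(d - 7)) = 1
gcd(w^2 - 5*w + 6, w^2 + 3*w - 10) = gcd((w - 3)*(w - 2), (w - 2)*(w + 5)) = w - 2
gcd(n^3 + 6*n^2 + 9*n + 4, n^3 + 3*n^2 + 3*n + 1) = n^2 + 2*n + 1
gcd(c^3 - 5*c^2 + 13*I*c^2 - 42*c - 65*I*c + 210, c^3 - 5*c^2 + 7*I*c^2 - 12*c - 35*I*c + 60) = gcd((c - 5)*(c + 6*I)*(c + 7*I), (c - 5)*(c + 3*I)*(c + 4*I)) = c - 5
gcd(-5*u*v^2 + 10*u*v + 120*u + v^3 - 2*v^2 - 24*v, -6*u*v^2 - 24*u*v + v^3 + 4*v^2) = v + 4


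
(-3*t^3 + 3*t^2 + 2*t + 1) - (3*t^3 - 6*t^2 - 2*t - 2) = -6*t^3 + 9*t^2 + 4*t + 3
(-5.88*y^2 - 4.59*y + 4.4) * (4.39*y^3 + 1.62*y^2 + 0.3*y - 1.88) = -25.8132*y^5 - 29.6757*y^4 + 10.1162*y^3 + 16.8054*y^2 + 9.9492*y - 8.272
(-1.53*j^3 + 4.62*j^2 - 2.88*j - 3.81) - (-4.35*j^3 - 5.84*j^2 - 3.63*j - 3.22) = 2.82*j^3 + 10.46*j^2 + 0.75*j - 0.59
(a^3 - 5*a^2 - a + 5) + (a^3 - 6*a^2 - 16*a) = 2*a^3 - 11*a^2 - 17*a + 5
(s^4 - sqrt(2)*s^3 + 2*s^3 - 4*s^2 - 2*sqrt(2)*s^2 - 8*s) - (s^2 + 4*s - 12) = s^4 - sqrt(2)*s^3 + 2*s^3 - 5*s^2 - 2*sqrt(2)*s^2 - 12*s + 12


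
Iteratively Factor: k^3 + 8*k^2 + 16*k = (k)*(k^2 + 8*k + 16) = k*(k + 4)*(k + 4)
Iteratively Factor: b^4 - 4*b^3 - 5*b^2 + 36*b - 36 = (b - 3)*(b^3 - b^2 - 8*b + 12) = (b - 3)*(b - 2)*(b^2 + b - 6) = (b - 3)*(b - 2)^2*(b + 3)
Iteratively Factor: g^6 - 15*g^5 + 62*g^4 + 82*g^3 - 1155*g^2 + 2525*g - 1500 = (g - 1)*(g^5 - 14*g^4 + 48*g^3 + 130*g^2 - 1025*g + 1500) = (g - 5)*(g - 1)*(g^4 - 9*g^3 + 3*g^2 + 145*g - 300) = (g - 5)*(g - 1)*(g + 4)*(g^3 - 13*g^2 + 55*g - 75) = (g - 5)^2*(g - 1)*(g + 4)*(g^2 - 8*g + 15) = (g - 5)^3*(g - 1)*(g + 4)*(g - 3)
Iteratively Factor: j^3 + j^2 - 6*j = (j)*(j^2 + j - 6) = j*(j - 2)*(j + 3)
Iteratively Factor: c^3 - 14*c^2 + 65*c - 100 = (c - 5)*(c^2 - 9*c + 20) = (c - 5)^2*(c - 4)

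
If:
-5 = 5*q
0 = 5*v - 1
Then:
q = -1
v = 1/5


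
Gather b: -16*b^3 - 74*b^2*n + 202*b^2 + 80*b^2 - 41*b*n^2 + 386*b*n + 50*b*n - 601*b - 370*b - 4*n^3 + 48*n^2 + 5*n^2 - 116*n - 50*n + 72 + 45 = -16*b^3 + b^2*(282 - 74*n) + b*(-41*n^2 + 436*n - 971) - 4*n^3 + 53*n^2 - 166*n + 117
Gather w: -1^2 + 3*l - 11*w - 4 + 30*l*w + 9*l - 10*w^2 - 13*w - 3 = 12*l - 10*w^2 + w*(30*l - 24) - 8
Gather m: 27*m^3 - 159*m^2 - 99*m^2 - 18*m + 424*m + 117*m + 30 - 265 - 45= 27*m^3 - 258*m^2 + 523*m - 280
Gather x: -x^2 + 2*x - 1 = -x^2 + 2*x - 1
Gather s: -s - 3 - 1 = -s - 4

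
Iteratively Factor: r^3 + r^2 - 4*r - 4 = (r - 2)*(r^2 + 3*r + 2) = (r - 2)*(r + 2)*(r + 1)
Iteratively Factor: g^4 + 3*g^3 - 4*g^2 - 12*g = (g + 2)*(g^3 + g^2 - 6*g) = (g - 2)*(g + 2)*(g^2 + 3*g) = (g - 2)*(g + 2)*(g + 3)*(g)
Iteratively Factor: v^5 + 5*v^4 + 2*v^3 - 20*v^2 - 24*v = (v + 2)*(v^4 + 3*v^3 - 4*v^2 - 12*v) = (v - 2)*(v + 2)*(v^3 + 5*v^2 + 6*v) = (v - 2)*(v + 2)^2*(v^2 + 3*v) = (v - 2)*(v + 2)^2*(v + 3)*(v)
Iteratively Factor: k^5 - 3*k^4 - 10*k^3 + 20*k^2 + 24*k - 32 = (k + 2)*(k^4 - 5*k^3 + 20*k - 16) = (k - 2)*(k + 2)*(k^3 - 3*k^2 - 6*k + 8) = (k - 2)*(k + 2)^2*(k^2 - 5*k + 4) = (k - 4)*(k - 2)*(k + 2)^2*(k - 1)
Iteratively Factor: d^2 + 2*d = (d)*(d + 2)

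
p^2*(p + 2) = p^3 + 2*p^2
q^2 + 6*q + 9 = (q + 3)^2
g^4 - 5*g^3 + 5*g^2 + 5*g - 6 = (g - 3)*(g - 2)*(g - 1)*(g + 1)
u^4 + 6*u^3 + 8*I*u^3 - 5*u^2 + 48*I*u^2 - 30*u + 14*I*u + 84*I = (u + 6)*(u - I)*(u + 2*I)*(u + 7*I)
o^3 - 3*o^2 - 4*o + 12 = (o - 3)*(o - 2)*(o + 2)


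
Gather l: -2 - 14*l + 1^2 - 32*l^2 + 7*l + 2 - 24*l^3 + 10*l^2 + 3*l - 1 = -24*l^3 - 22*l^2 - 4*l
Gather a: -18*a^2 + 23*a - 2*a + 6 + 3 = -18*a^2 + 21*a + 9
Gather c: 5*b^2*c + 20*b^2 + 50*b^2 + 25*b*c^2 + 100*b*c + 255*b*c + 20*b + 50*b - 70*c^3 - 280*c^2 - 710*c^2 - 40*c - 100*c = 70*b^2 + 70*b - 70*c^3 + c^2*(25*b - 990) + c*(5*b^2 + 355*b - 140)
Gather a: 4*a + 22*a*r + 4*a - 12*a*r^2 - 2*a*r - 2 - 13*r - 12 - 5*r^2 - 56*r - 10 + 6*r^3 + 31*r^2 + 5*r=a*(-12*r^2 + 20*r + 8) + 6*r^3 + 26*r^2 - 64*r - 24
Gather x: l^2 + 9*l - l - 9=l^2 + 8*l - 9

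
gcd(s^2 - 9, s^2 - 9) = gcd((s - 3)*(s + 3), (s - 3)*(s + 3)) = s^2 - 9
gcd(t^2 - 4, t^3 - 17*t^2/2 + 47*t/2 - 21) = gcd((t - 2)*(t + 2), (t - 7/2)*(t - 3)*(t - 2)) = t - 2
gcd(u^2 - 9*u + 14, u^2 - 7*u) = u - 7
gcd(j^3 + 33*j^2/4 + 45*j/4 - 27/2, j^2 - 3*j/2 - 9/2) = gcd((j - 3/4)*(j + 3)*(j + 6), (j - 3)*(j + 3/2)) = 1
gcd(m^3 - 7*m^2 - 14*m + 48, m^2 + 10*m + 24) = 1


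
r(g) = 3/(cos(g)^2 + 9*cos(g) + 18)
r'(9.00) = 0.08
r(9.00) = 0.28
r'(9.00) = 0.08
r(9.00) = 0.28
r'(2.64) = 0.09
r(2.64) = 0.28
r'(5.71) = -0.03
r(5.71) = 0.11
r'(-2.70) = -0.08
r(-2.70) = 0.28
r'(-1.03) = -0.05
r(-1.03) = 0.13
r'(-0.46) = -0.02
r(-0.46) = 0.11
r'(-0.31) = -0.01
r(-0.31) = 0.11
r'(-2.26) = -0.11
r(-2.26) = 0.24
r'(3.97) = -0.11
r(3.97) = 0.24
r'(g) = 3*(2*sin(g)*cos(g) + 9*sin(g))/(cos(g)^2 + 9*cos(g) + 18)^2 = 3*(2*cos(g) + 9)*sin(g)/(cos(g)^2 + 9*cos(g) + 18)^2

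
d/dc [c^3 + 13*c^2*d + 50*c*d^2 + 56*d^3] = 3*c^2 + 26*c*d + 50*d^2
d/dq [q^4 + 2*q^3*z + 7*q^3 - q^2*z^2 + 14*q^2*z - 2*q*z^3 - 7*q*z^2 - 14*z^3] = 4*q^3 + 6*q^2*z + 21*q^2 - 2*q*z^2 + 28*q*z - 2*z^3 - 7*z^2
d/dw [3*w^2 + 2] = 6*w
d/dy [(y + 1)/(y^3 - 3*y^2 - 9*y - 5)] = 2*(2 - y)/(y^4 - 8*y^3 + 6*y^2 + 40*y + 25)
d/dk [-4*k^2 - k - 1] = -8*k - 1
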